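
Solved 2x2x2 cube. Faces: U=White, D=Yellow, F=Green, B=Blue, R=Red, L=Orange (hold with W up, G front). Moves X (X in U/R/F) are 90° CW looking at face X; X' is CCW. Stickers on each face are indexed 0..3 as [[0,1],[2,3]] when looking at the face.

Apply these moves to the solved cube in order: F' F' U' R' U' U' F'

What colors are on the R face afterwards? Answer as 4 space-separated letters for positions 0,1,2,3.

After move 1 (F'): F=GGGG U=WWRR R=YRYR D=OOYY L=OWOW
After move 2 (F'): F=GGGG U=WWYY R=OROR D=WWYY L=OROR
After move 3 (U'): U=WYWY F=ORGG R=GGOR B=ORBB L=BBOR
After move 4 (R'): R=GRGO U=WBWO F=OYGY D=WRYG B=YRWB
After move 5 (U'): U=BOWW F=BBGY R=OYGO B=GRWB L=YROR
After move 6 (U'): U=OWBW F=YRGY R=BBGO B=OYWB L=GROR
After move 7 (F'): F=RYYG U=OWBG R=RBWO D=RRYG L=GWOB
Query: R face = RBWO

Answer: R B W O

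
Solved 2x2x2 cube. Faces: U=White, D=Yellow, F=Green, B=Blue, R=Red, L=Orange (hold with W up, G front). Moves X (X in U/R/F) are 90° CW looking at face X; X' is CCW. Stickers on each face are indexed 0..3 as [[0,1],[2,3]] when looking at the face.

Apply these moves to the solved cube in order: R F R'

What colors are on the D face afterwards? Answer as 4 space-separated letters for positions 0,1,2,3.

After move 1 (R): R=RRRR U=WGWG F=GYGY D=YBYB B=WBWB
After move 2 (F): F=GGYY U=WGOO R=WRGR D=RRYB L=OYOB
After move 3 (R'): R=RRWG U=WWOW F=GGYO D=RGYY B=BBRB
Query: D face = RGYY

Answer: R G Y Y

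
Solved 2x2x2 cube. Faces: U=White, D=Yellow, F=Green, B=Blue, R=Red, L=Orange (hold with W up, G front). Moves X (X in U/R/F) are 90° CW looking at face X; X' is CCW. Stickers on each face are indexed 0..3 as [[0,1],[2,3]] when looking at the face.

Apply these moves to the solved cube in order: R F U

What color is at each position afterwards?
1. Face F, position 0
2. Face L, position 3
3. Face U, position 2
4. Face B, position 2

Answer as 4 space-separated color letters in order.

After move 1 (R): R=RRRR U=WGWG F=GYGY D=YBYB B=WBWB
After move 2 (F): F=GGYY U=WGOO R=WRGR D=RRYB L=OYOB
After move 3 (U): U=OWOG F=WRYY R=WBGR B=OYWB L=GGOB
Query 1: F[0] = W
Query 2: L[3] = B
Query 3: U[2] = O
Query 4: B[2] = W

Answer: W B O W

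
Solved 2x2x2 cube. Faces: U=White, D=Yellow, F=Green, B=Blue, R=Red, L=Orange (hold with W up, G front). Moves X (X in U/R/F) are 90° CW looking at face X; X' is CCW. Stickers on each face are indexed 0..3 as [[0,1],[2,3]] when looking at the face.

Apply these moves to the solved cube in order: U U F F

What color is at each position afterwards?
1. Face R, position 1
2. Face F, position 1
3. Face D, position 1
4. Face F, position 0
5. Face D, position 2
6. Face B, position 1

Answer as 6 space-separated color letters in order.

After move 1 (U): U=WWWW F=RRGG R=BBRR B=OOBB L=GGOO
After move 2 (U): U=WWWW F=BBGG R=OORR B=GGBB L=RROO
After move 3 (F): F=GBGB U=WWOR R=WOWR D=ROYY L=RYOY
After move 4 (F): F=GGBB U=WWYY R=OORR D=WWYY L=RROO
Query 1: R[1] = O
Query 2: F[1] = G
Query 3: D[1] = W
Query 4: F[0] = G
Query 5: D[2] = Y
Query 6: B[1] = G

Answer: O G W G Y G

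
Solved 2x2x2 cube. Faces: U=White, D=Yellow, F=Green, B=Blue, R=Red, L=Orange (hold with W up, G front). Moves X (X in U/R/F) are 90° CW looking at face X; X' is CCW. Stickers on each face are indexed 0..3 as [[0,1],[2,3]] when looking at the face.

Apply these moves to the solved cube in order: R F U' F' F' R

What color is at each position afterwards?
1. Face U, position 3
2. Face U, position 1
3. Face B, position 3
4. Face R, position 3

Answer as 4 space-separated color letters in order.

After move 1 (R): R=RRRR U=WGWG F=GYGY D=YBYB B=WBWB
After move 2 (F): F=GGYY U=WGOO R=WRGR D=RRYB L=OYOB
After move 3 (U'): U=GOWO F=OYYY R=GGGR B=WRWB L=WBOB
After move 4 (F'): F=YYOY U=GOGG R=RGRR D=BBYB L=WOOW
After move 5 (F'): F=YYYO U=GORR R=BGBR D=OWYB L=WGOG
After move 6 (R): R=BBRG U=GYRO F=YWYB D=OWYW B=RROB
Query 1: U[3] = O
Query 2: U[1] = Y
Query 3: B[3] = B
Query 4: R[3] = G

Answer: O Y B G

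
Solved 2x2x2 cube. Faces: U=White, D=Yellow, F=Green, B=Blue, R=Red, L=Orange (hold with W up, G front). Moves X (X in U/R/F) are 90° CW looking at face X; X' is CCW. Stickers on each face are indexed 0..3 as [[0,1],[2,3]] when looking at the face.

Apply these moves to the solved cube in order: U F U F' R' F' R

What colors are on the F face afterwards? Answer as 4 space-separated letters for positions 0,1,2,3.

After move 1 (U): U=WWWW F=RRGG R=BBRR B=OOBB L=GGOO
After move 2 (F): F=GRGR U=WWOG R=WBWR D=RBYY L=GYOY
After move 3 (U): U=OWGW F=WBGR R=OOWR B=GYBB L=GROY
After move 4 (F'): F=BRWG U=OWOW R=BORR D=RYYY L=GWOG
After move 5 (R'): R=ORBR U=OBOG F=BWWW D=RRYG B=YYYB
After move 6 (F'): F=WWBW U=OBOB R=RRRR D=WGYG L=GGOO
After move 7 (R): R=RRRR U=OWOW F=WGBG D=WYYY B=BYBB
Query: F face = WGBG

Answer: W G B G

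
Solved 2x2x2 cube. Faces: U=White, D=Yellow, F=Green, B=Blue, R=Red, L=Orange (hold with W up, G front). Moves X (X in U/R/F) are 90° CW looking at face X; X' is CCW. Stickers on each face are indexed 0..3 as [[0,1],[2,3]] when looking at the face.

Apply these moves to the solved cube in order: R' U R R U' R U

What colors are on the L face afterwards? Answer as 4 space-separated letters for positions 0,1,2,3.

Answer: G W O O

Derivation:
After move 1 (R'): R=RRRR U=WBWB F=GWGW D=YGYG B=YBYB
After move 2 (U): U=WWBB F=RRGW R=YBRR B=OOYB L=GWOO
After move 3 (R): R=RYRB U=WRBW F=RGGG D=YYYO B=BOWB
After move 4 (R): R=RRBY U=WGBG F=RYGO D=YWYB B=WORB
After move 5 (U'): U=GGWB F=GWGO R=RYBY B=RRRB L=WOOO
After move 6 (R): R=BRYY U=GWWO F=GWGB D=YRYR B=BRGB
After move 7 (U): U=WGOW F=BRGB R=BRYY B=WOGB L=GWOO
Query: L face = GWOO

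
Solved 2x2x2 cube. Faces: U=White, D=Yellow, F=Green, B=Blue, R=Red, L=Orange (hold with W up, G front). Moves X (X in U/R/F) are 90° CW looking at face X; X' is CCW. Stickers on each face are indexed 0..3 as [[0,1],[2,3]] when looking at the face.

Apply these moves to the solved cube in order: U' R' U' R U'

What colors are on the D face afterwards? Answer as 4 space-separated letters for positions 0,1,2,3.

After move 1 (U'): U=WWWW F=OOGG R=GGRR B=RRBB L=BBOO
After move 2 (R'): R=GRGR U=WBWR F=OWGW D=YOYG B=YRYB
After move 3 (U'): U=BRWW F=BBGW R=OWGR B=GRYB L=YROO
After move 4 (R): R=GORW U=BBWW F=BOGG D=YYYG B=WRRB
After move 5 (U'): U=BWBW F=YRGG R=BORW B=GORB L=WROO
Query: D face = YYYG

Answer: Y Y Y G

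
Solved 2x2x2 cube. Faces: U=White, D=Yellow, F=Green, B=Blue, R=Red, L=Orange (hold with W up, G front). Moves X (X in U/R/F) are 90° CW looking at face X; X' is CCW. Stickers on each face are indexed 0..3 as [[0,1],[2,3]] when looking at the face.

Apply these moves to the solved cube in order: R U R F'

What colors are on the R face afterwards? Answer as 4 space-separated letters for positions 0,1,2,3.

After move 1 (R): R=RRRR U=WGWG F=GYGY D=YBYB B=WBWB
After move 2 (U): U=WWGG F=RRGY R=WBRR B=OOWB L=GYOO
After move 3 (R): R=RWRB U=WRGY F=RBGB D=YWYO B=GOWB
After move 4 (F'): F=BBRG U=WRRR R=WWYB D=YOYO L=GYOG
Query: R face = WWYB

Answer: W W Y B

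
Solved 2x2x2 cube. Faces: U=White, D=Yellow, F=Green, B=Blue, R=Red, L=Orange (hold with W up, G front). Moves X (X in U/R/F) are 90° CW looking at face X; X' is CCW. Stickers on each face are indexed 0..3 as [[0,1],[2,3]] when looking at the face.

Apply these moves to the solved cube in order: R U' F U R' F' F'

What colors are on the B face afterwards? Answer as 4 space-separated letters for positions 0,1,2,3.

Answer: B Y G B

Derivation:
After move 1 (R): R=RRRR U=WGWG F=GYGY D=YBYB B=WBWB
After move 2 (U'): U=GGWW F=OOGY R=GYRR B=RRWB L=WBOO
After move 3 (F): F=GOYO U=GGOB R=WYWR D=RGYB L=WYOB
After move 4 (U): U=OGBG F=WYYO R=RRWR B=WYWB L=GOOB
After move 5 (R'): R=RRRW U=OWBW F=WGYG D=RYYO B=BYGB
After move 6 (F'): F=GGWY U=OWRR R=YRRW D=OBYO L=GWOB
After move 7 (F'): F=GYGW U=OWYR R=BROW D=WBYO L=GROR
Query: B face = BYGB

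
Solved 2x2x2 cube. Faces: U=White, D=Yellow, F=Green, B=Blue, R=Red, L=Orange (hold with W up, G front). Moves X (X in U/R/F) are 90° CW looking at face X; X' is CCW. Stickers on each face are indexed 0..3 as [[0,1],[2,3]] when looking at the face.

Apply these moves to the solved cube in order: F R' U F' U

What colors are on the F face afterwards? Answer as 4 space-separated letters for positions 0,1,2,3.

After move 1 (F): F=GGGG U=WWOO R=WRWR D=RRYY L=OYOY
After move 2 (R'): R=RRWW U=WBOB F=GWGO D=RGYG B=YBRB
After move 3 (U): U=OWBB F=RRGO R=YBWW B=OYRB L=GWOY
After move 4 (F'): F=RORG U=OWYW R=GBRW D=WYYG L=GBOB
After move 5 (U): U=YOWW F=GBRG R=OYRW B=GBRB L=ROOB
Query: F face = GBRG

Answer: G B R G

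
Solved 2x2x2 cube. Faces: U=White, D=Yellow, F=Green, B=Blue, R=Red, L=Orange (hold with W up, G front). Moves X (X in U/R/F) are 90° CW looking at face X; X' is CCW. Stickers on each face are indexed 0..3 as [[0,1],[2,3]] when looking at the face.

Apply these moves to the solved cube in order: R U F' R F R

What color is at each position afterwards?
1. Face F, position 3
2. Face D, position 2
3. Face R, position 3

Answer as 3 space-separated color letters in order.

After move 1 (R): R=RRRR U=WGWG F=GYGY D=YBYB B=WBWB
After move 2 (U): U=WWGG F=RRGY R=WBRR B=OOWB L=GYOO
After move 3 (F'): F=RYRG U=WWWR R=BBYR D=YOYB L=GGOG
After move 4 (R): R=YBRB U=WYWG F=RORB D=YWYO B=ROWB
After move 5 (F): F=RRBO U=WYGG R=WBGB D=RYYO L=GYOW
After move 6 (R): R=GWBB U=WRGO F=RYBO D=RWYR B=GOYB
Query 1: F[3] = O
Query 2: D[2] = Y
Query 3: R[3] = B

Answer: O Y B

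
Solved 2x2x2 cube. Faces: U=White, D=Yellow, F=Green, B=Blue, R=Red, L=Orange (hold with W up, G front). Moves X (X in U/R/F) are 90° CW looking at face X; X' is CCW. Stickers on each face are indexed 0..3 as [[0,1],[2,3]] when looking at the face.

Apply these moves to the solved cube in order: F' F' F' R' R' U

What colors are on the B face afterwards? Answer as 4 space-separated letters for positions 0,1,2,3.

After move 1 (F'): F=GGGG U=WWRR R=YRYR D=OOYY L=OWOW
After move 2 (F'): F=GGGG U=WWYY R=OROR D=WWYY L=OROR
After move 3 (F'): F=GGGG U=WWOO R=WRWR D=RRYY L=OYOY
After move 4 (R'): R=RRWW U=WBOB F=GWGO D=RGYG B=YBRB
After move 5 (R'): R=RWRW U=WROY F=GBGB D=RWYO B=GBGB
After move 6 (U): U=OWYR F=RWGB R=GBRW B=OYGB L=GBOY
Query: B face = OYGB

Answer: O Y G B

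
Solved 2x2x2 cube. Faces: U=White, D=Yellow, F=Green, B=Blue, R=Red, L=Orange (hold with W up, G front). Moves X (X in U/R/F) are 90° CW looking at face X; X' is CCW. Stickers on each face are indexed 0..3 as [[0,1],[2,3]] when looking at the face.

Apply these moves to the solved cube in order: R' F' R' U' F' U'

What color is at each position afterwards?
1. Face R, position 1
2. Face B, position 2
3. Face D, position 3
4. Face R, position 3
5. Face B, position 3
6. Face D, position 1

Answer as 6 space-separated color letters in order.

After move 1 (R'): R=RRRR U=WBWB F=GWGW D=YGYG B=YBYB
After move 2 (F'): F=WWGG U=WBRR R=GRYR D=OOYG L=OBOW
After move 3 (R'): R=RRGY U=WYRY F=WBGR D=OWYG B=GBOB
After move 4 (U'): U=YYWR F=OBGR R=WBGY B=RROB L=GBOW
After move 5 (F'): F=BROG U=YYWG R=WBOY D=BWYG L=GROW
After move 6 (U'): U=YGYW F=GROG R=BROY B=WBOB L=RROW
Query 1: R[1] = R
Query 2: B[2] = O
Query 3: D[3] = G
Query 4: R[3] = Y
Query 5: B[3] = B
Query 6: D[1] = W

Answer: R O G Y B W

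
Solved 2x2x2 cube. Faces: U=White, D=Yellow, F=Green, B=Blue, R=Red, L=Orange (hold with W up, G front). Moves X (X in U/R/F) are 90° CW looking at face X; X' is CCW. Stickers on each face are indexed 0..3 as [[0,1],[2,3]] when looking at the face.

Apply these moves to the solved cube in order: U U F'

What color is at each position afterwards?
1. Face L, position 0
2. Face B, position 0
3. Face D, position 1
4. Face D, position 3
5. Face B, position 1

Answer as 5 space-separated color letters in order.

After move 1 (U): U=WWWW F=RRGG R=BBRR B=OOBB L=GGOO
After move 2 (U): U=WWWW F=BBGG R=OORR B=GGBB L=RROO
After move 3 (F'): F=BGBG U=WWOR R=YOYR D=ROYY L=RWOW
Query 1: L[0] = R
Query 2: B[0] = G
Query 3: D[1] = O
Query 4: D[3] = Y
Query 5: B[1] = G

Answer: R G O Y G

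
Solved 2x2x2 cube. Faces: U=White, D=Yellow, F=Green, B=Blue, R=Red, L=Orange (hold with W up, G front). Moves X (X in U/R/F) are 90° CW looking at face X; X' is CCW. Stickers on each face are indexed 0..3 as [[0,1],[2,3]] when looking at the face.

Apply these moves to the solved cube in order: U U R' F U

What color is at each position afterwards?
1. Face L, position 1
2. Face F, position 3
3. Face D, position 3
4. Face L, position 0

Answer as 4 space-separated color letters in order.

Answer: B W G G

Derivation:
After move 1 (U): U=WWWW F=RRGG R=BBRR B=OOBB L=GGOO
After move 2 (U): U=WWWW F=BBGG R=OORR B=GGBB L=RROO
After move 3 (R'): R=OROR U=WBWG F=BWGW D=YBYG B=YGYB
After move 4 (F): F=GBWW U=WBOR R=WRGR D=OOYG L=RYOB
After move 5 (U): U=OWRB F=WRWW R=YGGR B=RYYB L=GBOB
Query 1: L[1] = B
Query 2: F[3] = W
Query 3: D[3] = G
Query 4: L[0] = G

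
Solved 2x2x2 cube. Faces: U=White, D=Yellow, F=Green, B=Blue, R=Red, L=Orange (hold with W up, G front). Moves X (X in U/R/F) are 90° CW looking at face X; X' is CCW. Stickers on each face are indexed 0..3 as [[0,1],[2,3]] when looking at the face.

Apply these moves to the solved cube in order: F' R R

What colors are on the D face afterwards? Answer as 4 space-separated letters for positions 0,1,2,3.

Answer: O W Y R

Derivation:
After move 1 (F'): F=GGGG U=WWRR R=YRYR D=OOYY L=OWOW
After move 2 (R): R=YYRR U=WGRG F=GOGY D=OBYB B=RBWB
After move 3 (R): R=RYRY U=WORY F=GBGB D=OWYR B=GBGB
Query: D face = OWYR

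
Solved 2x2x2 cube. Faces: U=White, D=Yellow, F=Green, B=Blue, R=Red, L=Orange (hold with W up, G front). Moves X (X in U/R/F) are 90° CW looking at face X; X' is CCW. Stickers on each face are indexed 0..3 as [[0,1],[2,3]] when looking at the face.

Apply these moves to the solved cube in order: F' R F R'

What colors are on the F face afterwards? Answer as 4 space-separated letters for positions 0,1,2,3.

After move 1 (F'): F=GGGG U=WWRR R=YRYR D=OOYY L=OWOW
After move 2 (R): R=YYRR U=WGRG F=GOGY D=OBYB B=RBWB
After move 3 (F): F=GGYO U=WGWW R=RYGR D=RYYB L=OOOB
After move 4 (R'): R=YRRG U=WWWR F=GGYW D=RGYO B=BBYB
Query: F face = GGYW

Answer: G G Y W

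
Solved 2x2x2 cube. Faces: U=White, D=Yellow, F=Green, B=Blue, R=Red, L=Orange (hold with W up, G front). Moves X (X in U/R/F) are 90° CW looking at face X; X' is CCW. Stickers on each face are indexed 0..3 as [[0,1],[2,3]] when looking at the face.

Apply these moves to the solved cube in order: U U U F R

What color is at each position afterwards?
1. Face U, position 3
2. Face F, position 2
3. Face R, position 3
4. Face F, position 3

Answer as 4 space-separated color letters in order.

After move 1 (U): U=WWWW F=RRGG R=BBRR B=OOBB L=GGOO
After move 2 (U): U=WWWW F=BBGG R=OORR B=GGBB L=RROO
After move 3 (U): U=WWWW F=OOGG R=GGRR B=RRBB L=BBOO
After move 4 (F): F=GOGO U=WWOB R=WGWR D=RGYY L=BYOY
After move 5 (R): R=WWRG U=WOOO F=GGGY D=RBYR B=BRWB
Query 1: U[3] = O
Query 2: F[2] = G
Query 3: R[3] = G
Query 4: F[3] = Y

Answer: O G G Y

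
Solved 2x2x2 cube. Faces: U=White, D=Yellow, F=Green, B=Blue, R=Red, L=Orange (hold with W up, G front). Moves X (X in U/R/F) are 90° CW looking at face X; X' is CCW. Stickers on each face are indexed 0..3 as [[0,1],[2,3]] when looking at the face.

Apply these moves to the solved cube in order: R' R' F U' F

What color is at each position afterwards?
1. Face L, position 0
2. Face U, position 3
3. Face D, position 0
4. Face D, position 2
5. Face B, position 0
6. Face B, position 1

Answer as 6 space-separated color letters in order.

After move 1 (R'): R=RRRR U=WBWB F=GWGW D=YGYG B=YBYB
After move 2 (R'): R=RRRR U=WYWY F=GBGB D=YWYW B=GBGB
After move 3 (F): F=GGBB U=WYOO R=WRYR D=RRYW L=OYOW
After move 4 (U'): U=YOWO F=OYBB R=GGYR B=WRGB L=GBOW
After move 5 (F): F=BOBY U=YOWB R=WGOR D=YGYW L=GROR
Query 1: L[0] = G
Query 2: U[3] = B
Query 3: D[0] = Y
Query 4: D[2] = Y
Query 5: B[0] = W
Query 6: B[1] = R

Answer: G B Y Y W R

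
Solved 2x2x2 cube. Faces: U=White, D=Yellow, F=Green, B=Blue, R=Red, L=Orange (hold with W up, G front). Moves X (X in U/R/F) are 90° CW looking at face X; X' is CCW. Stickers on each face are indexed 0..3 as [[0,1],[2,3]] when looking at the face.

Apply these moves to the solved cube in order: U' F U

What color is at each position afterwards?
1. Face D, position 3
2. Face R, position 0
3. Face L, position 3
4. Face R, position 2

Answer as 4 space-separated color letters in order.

Answer: Y R Y W

Derivation:
After move 1 (U'): U=WWWW F=OOGG R=GGRR B=RRBB L=BBOO
After move 2 (F): F=GOGO U=WWOB R=WGWR D=RGYY L=BYOY
After move 3 (U): U=OWBW F=WGGO R=RRWR B=BYBB L=GOOY
Query 1: D[3] = Y
Query 2: R[0] = R
Query 3: L[3] = Y
Query 4: R[2] = W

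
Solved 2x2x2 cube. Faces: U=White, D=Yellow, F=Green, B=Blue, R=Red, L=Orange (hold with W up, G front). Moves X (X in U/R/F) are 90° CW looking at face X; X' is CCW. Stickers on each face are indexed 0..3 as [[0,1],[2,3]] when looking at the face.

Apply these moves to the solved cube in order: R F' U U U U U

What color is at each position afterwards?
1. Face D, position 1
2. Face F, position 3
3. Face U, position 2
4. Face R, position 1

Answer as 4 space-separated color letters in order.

Answer: O G R B

Derivation:
After move 1 (R): R=RRRR U=WGWG F=GYGY D=YBYB B=WBWB
After move 2 (F'): F=YYGG U=WGRR R=BRYR D=OOYB L=OGOW
After move 3 (U): U=RWRG F=BRGG R=WBYR B=OGWB L=YYOW
After move 4 (U): U=RRGW F=WBGG R=OGYR B=YYWB L=BROW
After move 5 (U): U=GRWR F=OGGG R=YYYR B=BRWB L=WBOW
After move 6 (U): U=WGRR F=YYGG R=BRYR B=WBWB L=OGOW
After move 7 (U): U=RWRG F=BRGG R=WBYR B=OGWB L=YYOW
Query 1: D[1] = O
Query 2: F[3] = G
Query 3: U[2] = R
Query 4: R[1] = B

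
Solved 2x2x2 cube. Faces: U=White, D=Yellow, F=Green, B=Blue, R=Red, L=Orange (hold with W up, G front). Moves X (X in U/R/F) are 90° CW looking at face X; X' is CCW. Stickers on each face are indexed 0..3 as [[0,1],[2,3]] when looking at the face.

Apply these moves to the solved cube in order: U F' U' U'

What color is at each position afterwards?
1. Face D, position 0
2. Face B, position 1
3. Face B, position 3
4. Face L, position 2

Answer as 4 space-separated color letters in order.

After move 1 (U): U=WWWW F=RRGG R=BBRR B=OOBB L=GGOO
After move 2 (F'): F=RGRG U=WWBR R=YBYR D=GOYY L=GWOW
After move 3 (U'): U=WRWB F=GWRG R=RGYR B=YBBB L=OOOW
After move 4 (U'): U=RBWW F=OORG R=GWYR B=RGBB L=YBOW
Query 1: D[0] = G
Query 2: B[1] = G
Query 3: B[3] = B
Query 4: L[2] = O

Answer: G G B O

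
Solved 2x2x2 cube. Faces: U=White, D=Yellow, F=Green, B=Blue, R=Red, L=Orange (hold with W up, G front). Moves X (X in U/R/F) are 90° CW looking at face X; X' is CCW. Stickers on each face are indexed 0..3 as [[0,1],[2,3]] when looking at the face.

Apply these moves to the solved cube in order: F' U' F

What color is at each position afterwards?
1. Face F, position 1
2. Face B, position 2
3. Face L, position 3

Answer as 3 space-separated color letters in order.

Answer: O B O

Derivation:
After move 1 (F'): F=GGGG U=WWRR R=YRYR D=OOYY L=OWOW
After move 2 (U'): U=WRWR F=OWGG R=GGYR B=YRBB L=BBOW
After move 3 (F): F=GOGW U=WRWB R=WGRR D=YGYY L=BOOO
Query 1: F[1] = O
Query 2: B[2] = B
Query 3: L[3] = O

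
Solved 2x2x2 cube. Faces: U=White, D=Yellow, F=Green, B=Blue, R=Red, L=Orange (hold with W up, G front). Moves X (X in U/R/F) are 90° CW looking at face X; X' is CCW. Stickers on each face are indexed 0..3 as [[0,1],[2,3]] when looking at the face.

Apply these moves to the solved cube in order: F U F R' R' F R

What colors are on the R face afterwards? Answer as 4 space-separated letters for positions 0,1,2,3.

After move 1 (F): F=GGGG U=WWOO R=WRWR D=RRYY L=OYOY
After move 2 (U): U=OWOW F=WRGG R=BBWR B=OYBB L=GGOY
After move 3 (F): F=GWGR U=OWYG R=OBWR D=WBYY L=GROR
After move 4 (R'): R=BROW U=OBYO F=GWGG D=WWYR B=YYBB
After move 5 (R'): R=RWBO U=OBYY F=GBGO D=WWYG B=RYWB
After move 6 (F): F=GGOB U=OBRR R=YWYO D=BRYG L=GWOW
After move 7 (R): R=YYOW U=OGRB F=GROG D=BWYR B=RYBB
Query: R face = YYOW

Answer: Y Y O W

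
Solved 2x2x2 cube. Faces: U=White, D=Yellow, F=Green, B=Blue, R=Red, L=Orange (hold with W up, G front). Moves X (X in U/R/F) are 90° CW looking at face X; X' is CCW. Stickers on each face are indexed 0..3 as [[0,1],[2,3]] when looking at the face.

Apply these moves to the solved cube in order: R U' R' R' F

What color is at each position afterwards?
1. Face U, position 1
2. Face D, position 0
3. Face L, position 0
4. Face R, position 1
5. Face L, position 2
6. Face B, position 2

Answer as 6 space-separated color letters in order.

Answer: B Y W R O O

Derivation:
After move 1 (R): R=RRRR U=WGWG F=GYGY D=YBYB B=WBWB
After move 2 (U'): U=GGWW F=OOGY R=GYRR B=RRWB L=WBOO
After move 3 (R'): R=YRGR U=GWWR F=OGGW D=YOYY B=BRBB
After move 4 (R'): R=RRYG U=GBWB F=OWGR D=YGYW B=YROB
After move 5 (F): F=GORW U=GBOB R=WRBG D=YRYW L=WYOG
Query 1: U[1] = B
Query 2: D[0] = Y
Query 3: L[0] = W
Query 4: R[1] = R
Query 5: L[2] = O
Query 6: B[2] = O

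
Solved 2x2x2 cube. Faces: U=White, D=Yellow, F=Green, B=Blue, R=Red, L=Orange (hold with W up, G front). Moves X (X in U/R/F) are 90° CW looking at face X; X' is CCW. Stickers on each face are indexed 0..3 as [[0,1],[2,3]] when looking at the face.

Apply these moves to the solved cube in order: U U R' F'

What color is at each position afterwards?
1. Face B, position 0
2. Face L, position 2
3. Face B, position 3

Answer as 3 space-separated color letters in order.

Answer: Y O B

Derivation:
After move 1 (U): U=WWWW F=RRGG R=BBRR B=OOBB L=GGOO
After move 2 (U): U=WWWW F=BBGG R=OORR B=GGBB L=RROO
After move 3 (R'): R=OROR U=WBWG F=BWGW D=YBYG B=YGYB
After move 4 (F'): F=WWBG U=WBOO R=BRYR D=ROYG L=RGOW
Query 1: B[0] = Y
Query 2: L[2] = O
Query 3: B[3] = B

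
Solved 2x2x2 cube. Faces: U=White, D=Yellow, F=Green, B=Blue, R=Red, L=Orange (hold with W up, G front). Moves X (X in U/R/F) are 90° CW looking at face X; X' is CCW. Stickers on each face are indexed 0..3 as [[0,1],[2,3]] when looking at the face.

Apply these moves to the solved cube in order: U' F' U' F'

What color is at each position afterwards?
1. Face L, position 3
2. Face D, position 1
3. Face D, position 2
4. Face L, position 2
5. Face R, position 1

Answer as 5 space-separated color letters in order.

After move 1 (U'): U=WWWW F=OOGG R=GGRR B=RRBB L=BBOO
After move 2 (F'): F=OGOG U=WWGR R=YGYR D=BOYY L=BWOW
After move 3 (U'): U=WRWG F=BWOG R=OGYR B=YGBB L=RROW
After move 4 (F'): F=WGBO U=WROY R=OGBR D=RWYY L=RGOW
Query 1: L[3] = W
Query 2: D[1] = W
Query 3: D[2] = Y
Query 4: L[2] = O
Query 5: R[1] = G

Answer: W W Y O G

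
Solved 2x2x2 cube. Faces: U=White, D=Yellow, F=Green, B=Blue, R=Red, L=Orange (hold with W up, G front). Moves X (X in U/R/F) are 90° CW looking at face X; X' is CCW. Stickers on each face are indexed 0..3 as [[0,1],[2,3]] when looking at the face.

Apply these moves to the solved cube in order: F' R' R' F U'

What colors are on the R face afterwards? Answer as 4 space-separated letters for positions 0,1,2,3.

After move 1 (F'): F=GGGG U=WWRR R=YRYR D=OOYY L=OWOW
After move 2 (R'): R=RRYY U=WBRB F=GWGR D=OGYG B=YBOB
After move 3 (R'): R=RYRY U=WORY F=GBGB D=OWYR B=GBGB
After move 4 (F): F=GGBB U=WOWW R=RYYY D=RRYR L=OOOW
After move 5 (U'): U=OWWW F=OOBB R=GGYY B=RYGB L=GBOW
Query: R face = GGYY

Answer: G G Y Y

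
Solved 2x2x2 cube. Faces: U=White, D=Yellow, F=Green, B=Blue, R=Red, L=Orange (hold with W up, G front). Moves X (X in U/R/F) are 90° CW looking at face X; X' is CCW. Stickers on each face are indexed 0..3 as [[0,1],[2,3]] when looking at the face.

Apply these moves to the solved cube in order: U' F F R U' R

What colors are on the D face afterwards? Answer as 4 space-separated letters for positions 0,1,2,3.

Answer: W W Y B

Derivation:
After move 1 (U'): U=WWWW F=OOGG R=GGRR B=RRBB L=BBOO
After move 2 (F): F=GOGO U=WWOB R=WGWR D=RGYY L=BYOY
After move 3 (F): F=GGOO U=WWYY R=OGBR D=WWYY L=BROG
After move 4 (R): R=BORG U=WGYO F=GWOY D=WBYR B=YRWB
After move 5 (U'): U=GOWY F=BROY R=GWRG B=BOWB L=YROG
After move 6 (R): R=RGGW U=GRWY F=BBOR D=WWYB B=YOOB
Query: D face = WWYB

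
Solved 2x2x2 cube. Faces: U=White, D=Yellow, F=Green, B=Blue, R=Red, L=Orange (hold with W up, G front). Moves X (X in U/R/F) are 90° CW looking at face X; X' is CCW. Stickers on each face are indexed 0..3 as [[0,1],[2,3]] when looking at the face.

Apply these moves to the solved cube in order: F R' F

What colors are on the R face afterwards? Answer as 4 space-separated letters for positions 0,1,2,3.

After move 1 (F): F=GGGG U=WWOO R=WRWR D=RRYY L=OYOY
After move 2 (R'): R=RRWW U=WBOB F=GWGO D=RGYG B=YBRB
After move 3 (F): F=GGOW U=WBYY R=ORBW D=WRYG L=OROG
Query: R face = ORBW

Answer: O R B W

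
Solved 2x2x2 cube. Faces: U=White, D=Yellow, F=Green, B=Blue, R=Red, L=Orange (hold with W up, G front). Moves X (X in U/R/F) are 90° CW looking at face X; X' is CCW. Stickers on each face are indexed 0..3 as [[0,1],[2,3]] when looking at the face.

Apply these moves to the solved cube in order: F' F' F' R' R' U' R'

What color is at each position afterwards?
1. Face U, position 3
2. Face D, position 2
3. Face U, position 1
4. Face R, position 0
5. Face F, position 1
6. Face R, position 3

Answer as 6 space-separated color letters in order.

After move 1 (F'): F=GGGG U=WWRR R=YRYR D=OOYY L=OWOW
After move 2 (F'): F=GGGG U=WWYY R=OROR D=WWYY L=OROR
After move 3 (F'): F=GGGG U=WWOO R=WRWR D=RRYY L=OYOY
After move 4 (R'): R=RRWW U=WBOB F=GWGO D=RGYG B=YBRB
After move 5 (R'): R=RWRW U=WROY F=GBGB D=RWYO B=GBGB
After move 6 (U'): U=RYWO F=OYGB R=GBRW B=RWGB L=GBOY
After move 7 (R'): R=BWGR U=RGWR F=OYGO D=RYYB B=OWWB
Query 1: U[3] = R
Query 2: D[2] = Y
Query 3: U[1] = G
Query 4: R[0] = B
Query 5: F[1] = Y
Query 6: R[3] = R

Answer: R Y G B Y R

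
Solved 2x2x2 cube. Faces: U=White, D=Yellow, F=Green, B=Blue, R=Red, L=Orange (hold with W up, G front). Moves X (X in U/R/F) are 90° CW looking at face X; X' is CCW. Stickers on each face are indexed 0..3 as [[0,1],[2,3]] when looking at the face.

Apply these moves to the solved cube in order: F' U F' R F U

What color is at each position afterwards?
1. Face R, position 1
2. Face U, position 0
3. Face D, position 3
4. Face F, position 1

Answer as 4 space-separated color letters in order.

After move 1 (F'): F=GGGG U=WWRR R=YRYR D=OOYY L=OWOW
After move 2 (U): U=RWRW F=YRGG R=BBYR B=OWBB L=GGOW
After move 3 (F'): F=RGYG U=RWBY R=OBOR D=GWYY L=GWOR
After move 4 (R): R=OORB U=RGBG F=RWYY D=GBYO B=YWWB
After move 5 (F): F=YRYW U=RGRW R=BOGB D=ROYO L=GGOB
After move 6 (U): U=RRWG F=BOYW R=YWGB B=GGWB L=YROB
Query 1: R[1] = W
Query 2: U[0] = R
Query 3: D[3] = O
Query 4: F[1] = O

Answer: W R O O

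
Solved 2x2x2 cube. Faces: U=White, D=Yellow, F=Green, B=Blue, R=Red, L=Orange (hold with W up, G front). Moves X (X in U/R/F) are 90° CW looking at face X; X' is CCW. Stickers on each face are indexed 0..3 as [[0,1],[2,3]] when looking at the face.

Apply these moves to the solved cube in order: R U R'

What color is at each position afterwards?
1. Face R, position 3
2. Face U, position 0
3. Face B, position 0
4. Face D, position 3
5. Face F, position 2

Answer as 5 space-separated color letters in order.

Answer: R W B Y G

Derivation:
After move 1 (R): R=RRRR U=WGWG F=GYGY D=YBYB B=WBWB
After move 2 (U): U=WWGG F=RRGY R=WBRR B=OOWB L=GYOO
After move 3 (R'): R=BRWR U=WWGO F=RWGG D=YRYY B=BOBB
Query 1: R[3] = R
Query 2: U[0] = W
Query 3: B[0] = B
Query 4: D[3] = Y
Query 5: F[2] = G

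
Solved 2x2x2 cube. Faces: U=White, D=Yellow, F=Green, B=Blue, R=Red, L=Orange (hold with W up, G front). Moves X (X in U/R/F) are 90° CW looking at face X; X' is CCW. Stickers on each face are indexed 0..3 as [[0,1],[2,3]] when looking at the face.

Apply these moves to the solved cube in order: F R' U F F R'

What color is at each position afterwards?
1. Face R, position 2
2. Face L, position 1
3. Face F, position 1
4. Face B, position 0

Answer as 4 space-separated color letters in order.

After move 1 (F): F=GGGG U=WWOO R=WRWR D=RRYY L=OYOY
After move 2 (R'): R=RRWW U=WBOB F=GWGO D=RGYG B=YBRB
After move 3 (U): U=OWBB F=RRGO R=YBWW B=OYRB L=GWOY
After move 4 (F): F=GROR U=OWYW R=BBBW D=WYYG L=GROG
After move 5 (F): F=OGRR U=OWGR R=YBWW D=BBYG L=GWOY
After move 6 (R'): R=BWYW U=ORGO F=OWRR D=BGYR B=GYBB
Query 1: R[2] = Y
Query 2: L[1] = W
Query 3: F[1] = W
Query 4: B[0] = G

Answer: Y W W G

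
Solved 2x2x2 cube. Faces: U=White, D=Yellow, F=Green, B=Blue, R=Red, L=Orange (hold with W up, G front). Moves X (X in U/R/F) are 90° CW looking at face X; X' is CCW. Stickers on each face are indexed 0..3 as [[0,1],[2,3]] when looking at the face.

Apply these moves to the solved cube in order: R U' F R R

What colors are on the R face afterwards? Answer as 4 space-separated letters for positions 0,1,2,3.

After move 1 (R): R=RRRR U=WGWG F=GYGY D=YBYB B=WBWB
After move 2 (U'): U=GGWW F=OOGY R=GYRR B=RRWB L=WBOO
After move 3 (F): F=GOYO U=GGOB R=WYWR D=RGYB L=WYOB
After move 4 (R): R=WWRY U=GOOO F=GGYB D=RWYR B=BRGB
After move 5 (R): R=RWYW U=GGOB F=GWYR D=RGYB B=OROB
Query: R face = RWYW

Answer: R W Y W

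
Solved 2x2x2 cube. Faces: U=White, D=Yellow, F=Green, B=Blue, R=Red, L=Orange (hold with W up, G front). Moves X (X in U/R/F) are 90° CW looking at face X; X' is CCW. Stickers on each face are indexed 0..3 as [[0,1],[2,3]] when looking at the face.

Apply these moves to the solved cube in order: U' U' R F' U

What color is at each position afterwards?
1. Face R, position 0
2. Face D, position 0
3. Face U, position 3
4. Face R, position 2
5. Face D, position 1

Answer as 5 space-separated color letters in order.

After move 1 (U'): U=WWWW F=OOGG R=GGRR B=RRBB L=BBOO
After move 2 (U'): U=WWWW F=BBGG R=OORR B=GGBB L=RROO
After move 3 (R): R=RORO U=WBWG F=BYGY D=YBYG B=WGWB
After move 4 (F'): F=YYBG U=WBRR R=BOYO D=ROYG L=RGOW
After move 5 (U): U=RWRB F=BOBG R=WGYO B=RGWB L=YYOW
Query 1: R[0] = W
Query 2: D[0] = R
Query 3: U[3] = B
Query 4: R[2] = Y
Query 5: D[1] = O

Answer: W R B Y O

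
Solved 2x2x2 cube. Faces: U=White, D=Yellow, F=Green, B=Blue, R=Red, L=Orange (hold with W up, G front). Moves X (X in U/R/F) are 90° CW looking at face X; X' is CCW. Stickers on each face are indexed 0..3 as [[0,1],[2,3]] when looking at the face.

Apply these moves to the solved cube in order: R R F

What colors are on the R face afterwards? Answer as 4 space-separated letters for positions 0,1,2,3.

Answer: W R Y R

Derivation:
After move 1 (R): R=RRRR U=WGWG F=GYGY D=YBYB B=WBWB
After move 2 (R): R=RRRR U=WYWY F=GBGB D=YWYW B=GBGB
After move 3 (F): F=GGBB U=WYOO R=WRYR D=RRYW L=OYOW
Query: R face = WRYR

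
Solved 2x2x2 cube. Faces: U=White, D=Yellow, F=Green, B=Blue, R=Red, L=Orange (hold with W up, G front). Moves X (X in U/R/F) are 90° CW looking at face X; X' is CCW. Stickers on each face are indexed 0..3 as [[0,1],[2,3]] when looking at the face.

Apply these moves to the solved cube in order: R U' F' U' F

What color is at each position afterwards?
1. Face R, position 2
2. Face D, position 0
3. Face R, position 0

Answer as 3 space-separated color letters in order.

Answer: G Y G

Derivation:
After move 1 (R): R=RRRR U=WGWG F=GYGY D=YBYB B=WBWB
After move 2 (U'): U=GGWW F=OOGY R=GYRR B=RRWB L=WBOO
After move 3 (F'): F=OYOG U=GGGR R=BYYR D=BOYB L=WWOW
After move 4 (U'): U=GRGG F=WWOG R=OYYR B=BYWB L=RROW
After move 5 (F): F=OWGW U=GRWR R=GYGR D=YOYB L=RBOO
Query 1: R[2] = G
Query 2: D[0] = Y
Query 3: R[0] = G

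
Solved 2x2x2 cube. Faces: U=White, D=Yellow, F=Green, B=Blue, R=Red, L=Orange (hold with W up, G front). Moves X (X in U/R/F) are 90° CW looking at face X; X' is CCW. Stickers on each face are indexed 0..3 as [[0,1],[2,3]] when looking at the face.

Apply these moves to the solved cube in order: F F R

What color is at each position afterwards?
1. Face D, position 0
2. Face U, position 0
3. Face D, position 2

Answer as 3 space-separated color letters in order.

After move 1 (F): F=GGGG U=WWOO R=WRWR D=RRYY L=OYOY
After move 2 (F): F=GGGG U=WWYY R=OROR D=WWYY L=OROR
After move 3 (R): R=OORR U=WGYG F=GWGY D=WBYB B=YBWB
Query 1: D[0] = W
Query 2: U[0] = W
Query 3: D[2] = Y

Answer: W W Y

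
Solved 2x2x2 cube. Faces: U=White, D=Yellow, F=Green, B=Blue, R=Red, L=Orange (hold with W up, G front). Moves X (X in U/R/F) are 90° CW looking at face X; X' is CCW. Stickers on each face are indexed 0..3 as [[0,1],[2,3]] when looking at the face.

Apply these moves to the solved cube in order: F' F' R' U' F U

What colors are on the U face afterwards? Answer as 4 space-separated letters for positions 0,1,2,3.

After move 1 (F'): F=GGGG U=WWRR R=YRYR D=OOYY L=OWOW
After move 2 (F'): F=GGGG U=WWYY R=OROR D=WWYY L=OROR
After move 3 (R'): R=RROO U=WBYB F=GWGY D=WGYG B=YBWB
After move 4 (U'): U=BBWY F=ORGY R=GWOO B=RRWB L=YBOR
After move 5 (F): F=GOYR U=BBRB R=WWYO D=OGYG L=YWOG
After move 6 (U): U=RBBB F=WWYR R=RRYO B=YWWB L=GOOG
Query: U face = RBBB

Answer: R B B B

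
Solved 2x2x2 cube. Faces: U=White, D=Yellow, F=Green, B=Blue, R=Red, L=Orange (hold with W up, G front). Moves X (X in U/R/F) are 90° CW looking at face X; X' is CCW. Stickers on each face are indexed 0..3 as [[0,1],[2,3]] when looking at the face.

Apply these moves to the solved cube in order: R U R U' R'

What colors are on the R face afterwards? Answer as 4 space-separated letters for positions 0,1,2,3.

After move 1 (R): R=RRRR U=WGWG F=GYGY D=YBYB B=WBWB
After move 2 (U): U=WWGG F=RRGY R=WBRR B=OOWB L=GYOO
After move 3 (R): R=RWRB U=WRGY F=RBGB D=YWYO B=GOWB
After move 4 (U'): U=RYWG F=GYGB R=RBRB B=RWWB L=GOOO
After move 5 (R'): R=BBRR U=RWWR F=GYGG D=YYYB B=OWWB
Query: R face = BBRR

Answer: B B R R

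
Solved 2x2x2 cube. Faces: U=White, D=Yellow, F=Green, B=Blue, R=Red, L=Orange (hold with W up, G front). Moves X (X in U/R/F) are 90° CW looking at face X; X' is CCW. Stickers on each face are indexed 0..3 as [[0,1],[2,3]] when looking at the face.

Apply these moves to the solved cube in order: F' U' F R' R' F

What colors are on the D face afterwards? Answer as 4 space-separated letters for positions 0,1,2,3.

After move 1 (F'): F=GGGG U=WWRR R=YRYR D=OOYY L=OWOW
After move 2 (U'): U=WRWR F=OWGG R=GGYR B=YRBB L=BBOW
After move 3 (F): F=GOGW U=WRWB R=WGRR D=YGYY L=BOOO
After move 4 (R'): R=GRWR U=WBWY F=GRGB D=YOYW B=YRGB
After move 5 (R'): R=RRGW U=WGWY F=GBGY D=YRYB B=WROB
After move 6 (F): F=GGYB U=WGOO R=WRYW D=GRYB L=BYOR
Query: D face = GRYB

Answer: G R Y B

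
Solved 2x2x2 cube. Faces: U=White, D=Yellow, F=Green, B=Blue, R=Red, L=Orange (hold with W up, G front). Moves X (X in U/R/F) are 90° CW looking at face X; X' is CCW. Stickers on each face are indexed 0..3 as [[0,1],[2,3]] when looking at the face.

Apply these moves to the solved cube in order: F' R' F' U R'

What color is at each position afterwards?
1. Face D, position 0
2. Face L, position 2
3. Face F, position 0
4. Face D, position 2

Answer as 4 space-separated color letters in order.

Answer: W O G Y

Derivation:
After move 1 (F'): F=GGGG U=WWRR R=YRYR D=OOYY L=OWOW
After move 2 (R'): R=RRYY U=WBRB F=GWGR D=OGYG B=YBOB
After move 3 (F'): F=WRGG U=WBRY R=GROY D=WWYG L=OBOR
After move 4 (U): U=RWYB F=GRGG R=YBOY B=OBOB L=WROR
After move 5 (R'): R=BYYO U=ROYO F=GWGB D=WRYG B=GBWB
Query 1: D[0] = W
Query 2: L[2] = O
Query 3: F[0] = G
Query 4: D[2] = Y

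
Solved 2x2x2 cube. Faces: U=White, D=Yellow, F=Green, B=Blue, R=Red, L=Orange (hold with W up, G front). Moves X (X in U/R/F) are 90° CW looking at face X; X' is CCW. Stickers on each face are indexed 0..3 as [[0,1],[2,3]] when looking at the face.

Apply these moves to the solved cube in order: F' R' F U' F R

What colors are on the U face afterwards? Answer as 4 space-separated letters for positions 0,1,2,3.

After move 1 (F'): F=GGGG U=WWRR R=YRYR D=OOYY L=OWOW
After move 2 (R'): R=RRYY U=WBRB F=GWGR D=OGYG B=YBOB
After move 3 (F): F=GGRW U=WBWW R=RRBY D=YRYG L=OOOG
After move 4 (U'): U=BWWW F=OORW R=GGBY B=RROB L=YBOG
After move 5 (F): F=ROWO U=BWGB R=WGWY D=BGYG L=YYOR
After move 6 (R): R=WWYG U=BOGO F=RGWG D=BOYR B=BRWB
Query: U face = BOGO

Answer: B O G O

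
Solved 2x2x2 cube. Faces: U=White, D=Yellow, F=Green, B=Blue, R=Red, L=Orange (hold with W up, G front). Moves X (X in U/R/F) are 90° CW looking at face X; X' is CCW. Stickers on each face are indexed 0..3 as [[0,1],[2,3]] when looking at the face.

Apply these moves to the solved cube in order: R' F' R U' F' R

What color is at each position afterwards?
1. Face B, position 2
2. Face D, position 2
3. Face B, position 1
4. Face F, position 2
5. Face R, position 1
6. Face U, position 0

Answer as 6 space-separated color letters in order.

After move 1 (R'): R=RRRR U=WBWB F=GWGW D=YGYG B=YBYB
After move 2 (F'): F=WWGG U=WBRR R=GRYR D=OOYG L=OBOW
After move 3 (R): R=YGRR U=WWRG F=WOGG D=OYYY B=RBBB
After move 4 (U'): U=WGWR F=OBGG R=WORR B=YGBB L=RBOW
After move 5 (F'): F=BGOG U=WGWR R=YOOR D=BWYY L=RROW
After move 6 (R): R=OYRO U=WGWG F=BWOY D=BBYY B=RGGB
Query 1: B[2] = G
Query 2: D[2] = Y
Query 3: B[1] = G
Query 4: F[2] = O
Query 5: R[1] = Y
Query 6: U[0] = W

Answer: G Y G O Y W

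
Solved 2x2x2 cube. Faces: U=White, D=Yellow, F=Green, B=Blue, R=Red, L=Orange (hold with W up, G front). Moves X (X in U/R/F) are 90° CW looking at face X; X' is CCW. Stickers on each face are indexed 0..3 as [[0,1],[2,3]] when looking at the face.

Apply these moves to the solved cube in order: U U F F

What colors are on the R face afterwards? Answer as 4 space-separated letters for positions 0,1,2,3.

After move 1 (U): U=WWWW F=RRGG R=BBRR B=OOBB L=GGOO
After move 2 (U): U=WWWW F=BBGG R=OORR B=GGBB L=RROO
After move 3 (F): F=GBGB U=WWOR R=WOWR D=ROYY L=RYOY
After move 4 (F): F=GGBB U=WWYY R=OORR D=WWYY L=RROO
Query: R face = OORR

Answer: O O R R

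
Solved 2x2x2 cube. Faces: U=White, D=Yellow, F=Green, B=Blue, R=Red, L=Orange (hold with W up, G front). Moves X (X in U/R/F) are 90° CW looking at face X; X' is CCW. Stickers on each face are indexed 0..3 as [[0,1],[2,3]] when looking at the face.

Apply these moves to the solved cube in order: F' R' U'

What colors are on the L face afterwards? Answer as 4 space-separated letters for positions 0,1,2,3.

Answer: Y B O W

Derivation:
After move 1 (F'): F=GGGG U=WWRR R=YRYR D=OOYY L=OWOW
After move 2 (R'): R=RRYY U=WBRB F=GWGR D=OGYG B=YBOB
After move 3 (U'): U=BBWR F=OWGR R=GWYY B=RROB L=YBOW
Query: L face = YBOW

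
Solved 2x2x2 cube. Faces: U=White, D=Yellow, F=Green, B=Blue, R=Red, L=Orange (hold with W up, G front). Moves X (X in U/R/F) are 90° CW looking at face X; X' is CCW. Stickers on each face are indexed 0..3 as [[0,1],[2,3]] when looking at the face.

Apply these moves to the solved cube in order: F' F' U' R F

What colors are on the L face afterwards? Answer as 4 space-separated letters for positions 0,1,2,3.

After move 1 (F'): F=GGGG U=WWRR R=YRYR D=OOYY L=OWOW
After move 2 (F'): F=GGGG U=WWYY R=OROR D=WWYY L=OROR
After move 3 (U'): U=WYWY F=ORGG R=GGOR B=ORBB L=BBOR
After move 4 (R): R=OGRG U=WRWG F=OWGY D=WBYO B=YRYB
After move 5 (F): F=GOYW U=WRRB R=WGGG D=ROYO L=BWOB
Query: L face = BWOB

Answer: B W O B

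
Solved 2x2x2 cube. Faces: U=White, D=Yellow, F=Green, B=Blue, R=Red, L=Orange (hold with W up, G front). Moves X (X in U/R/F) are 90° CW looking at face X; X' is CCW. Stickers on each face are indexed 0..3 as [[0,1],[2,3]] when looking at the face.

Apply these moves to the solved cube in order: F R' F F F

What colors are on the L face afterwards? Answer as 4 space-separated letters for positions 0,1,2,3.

After move 1 (F): F=GGGG U=WWOO R=WRWR D=RRYY L=OYOY
After move 2 (R'): R=RRWW U=WBOB F=GWGO D=RGYG B=YBRB
After move 3 (F): F=GGOW U=WBYY R=ORBW D=WRYG L=OROG
After move 4 (F): F=OGWG U=WBGR R=YRYW D=BOYG L=OWOR
After move 5 (F): F=WOGG U=WBRW R=GRRW D=YYYG L=OBOO
Query: L face = OBOO

Answer: O B O O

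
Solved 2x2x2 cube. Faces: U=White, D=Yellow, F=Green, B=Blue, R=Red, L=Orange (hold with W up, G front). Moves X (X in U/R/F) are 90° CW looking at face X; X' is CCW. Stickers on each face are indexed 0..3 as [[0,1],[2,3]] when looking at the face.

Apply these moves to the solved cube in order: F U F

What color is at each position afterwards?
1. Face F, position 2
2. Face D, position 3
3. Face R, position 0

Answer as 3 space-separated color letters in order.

After move 1 (F): F=GGGG U=WWOO R=WRWR D=RRYY L=OYOY
After move 2 (U): U=OWOW F=WRGG R=BBWR B=OYBB L=GGOY
After move 3 (F): F=GWGR U=OWYG R=OBWR D=WBYY L=GROR
Query 1: F[2] = G
Query 2: D[3] = Y
Query 3: R[0] = O

Answer: G Y O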